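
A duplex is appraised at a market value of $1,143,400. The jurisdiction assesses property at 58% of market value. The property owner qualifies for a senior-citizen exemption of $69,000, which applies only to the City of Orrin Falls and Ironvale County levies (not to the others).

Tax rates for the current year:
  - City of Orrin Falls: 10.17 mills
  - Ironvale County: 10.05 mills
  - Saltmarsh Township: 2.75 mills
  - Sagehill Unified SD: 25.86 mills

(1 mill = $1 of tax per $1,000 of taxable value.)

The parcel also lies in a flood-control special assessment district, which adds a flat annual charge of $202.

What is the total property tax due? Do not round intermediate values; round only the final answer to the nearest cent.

Assessed value = $1,143,400 × 0.58 = $663,172
City of Orrin Falls: ($663,172 − $69,000) × 0.01017 = $594,172 × 0.01017 = $6,042.72924
Ironvale County: ($663,172 − $69,000) × 0.01005 = $594,172 × 0.01005 = $5,971.4286
Saltmarsh Township: $663,172 × 0.00275 = $1,823.723
Sagehill Unified SD: $663,172 × 0.02586 = $17,149.62792
Levies subtotal = $30,987.50876
Total = $30,987.50876 + $202 = $31,189.50876

$31,189.51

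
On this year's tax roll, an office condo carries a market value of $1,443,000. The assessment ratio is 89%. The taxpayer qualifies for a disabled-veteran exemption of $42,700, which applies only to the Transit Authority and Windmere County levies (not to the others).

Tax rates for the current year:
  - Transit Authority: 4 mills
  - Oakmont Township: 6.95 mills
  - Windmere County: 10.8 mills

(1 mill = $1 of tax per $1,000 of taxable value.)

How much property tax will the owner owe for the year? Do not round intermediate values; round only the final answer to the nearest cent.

$27,300.91

Assessed value = $1,443,000 × 0.89 = $1,284,270
Transit Authority: ($1,284,270 − $42,700) × 0.004 = $1,241,570 × 0.004 = $4,966.28
Oakmont Township: $1,284,270 × 0.00695 = $8,925.6765
Windmere County: ($1,284,270 − $42,700) × 0.0108 = $1,241,570 × 0.0108 = $13,408.956
Total = $27,300.9125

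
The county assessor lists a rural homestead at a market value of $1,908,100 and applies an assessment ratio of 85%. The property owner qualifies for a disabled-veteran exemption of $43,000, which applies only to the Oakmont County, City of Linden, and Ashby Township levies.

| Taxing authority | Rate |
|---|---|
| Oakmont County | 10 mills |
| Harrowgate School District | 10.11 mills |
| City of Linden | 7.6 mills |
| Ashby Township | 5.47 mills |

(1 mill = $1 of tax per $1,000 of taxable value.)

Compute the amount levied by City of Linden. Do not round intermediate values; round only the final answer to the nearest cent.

$11,999.53

Assessed value = $1,908,100 × 0.85 = $1,621,885
City of Linden taxable value = $1,621,885 − $43,000 = $1,578,885
City of Linden levy = $1,578,885 × 0.0076 = $11,999.526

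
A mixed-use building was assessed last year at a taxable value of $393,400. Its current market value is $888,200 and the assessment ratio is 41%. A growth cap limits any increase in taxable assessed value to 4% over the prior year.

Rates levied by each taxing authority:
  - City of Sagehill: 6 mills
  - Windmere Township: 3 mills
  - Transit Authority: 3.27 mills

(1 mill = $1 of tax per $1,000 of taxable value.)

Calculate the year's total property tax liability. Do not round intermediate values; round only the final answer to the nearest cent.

Uncapped assessed value = $888,200 × 0.41 = $364,162
Cap limit = $393,400 × 1.04 = $409,136
Taxable assessed value = min($364,162, $409,136) = $364,162 (cap does not bind)
City of Sagehill: $364,162 × 0.006 = $2,184.972
Windmere Township: $364,162 × 0.003 = $1,092.486
Transit Authority: $364,162 × 0.00327 = $1,190.80974
Total = $4,468.26774

$4,468.27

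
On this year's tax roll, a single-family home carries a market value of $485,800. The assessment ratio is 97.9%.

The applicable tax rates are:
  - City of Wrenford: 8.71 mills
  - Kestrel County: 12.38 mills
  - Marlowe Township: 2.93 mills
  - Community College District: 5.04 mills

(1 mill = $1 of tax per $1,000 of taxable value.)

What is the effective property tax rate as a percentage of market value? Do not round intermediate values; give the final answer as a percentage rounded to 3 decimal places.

2.845%

Assessed value = $485,800 × 0.979 = $475,598.2
City of Wrenford: $475,598.2 × 0.00871 = $4,142.460322
Kestrel County: $475,598.2 × 0.01238 = $5,887.905716
Marlowe Township: $475,598.2 × 0.00293 = $1,393.502726
Community College District: $475,598.2 × 0.00504 = $2,397.014928
Total tax = $13,820.883692
Effective rate = $13,820.883692 ÷ $485,800 = 2.845% of market value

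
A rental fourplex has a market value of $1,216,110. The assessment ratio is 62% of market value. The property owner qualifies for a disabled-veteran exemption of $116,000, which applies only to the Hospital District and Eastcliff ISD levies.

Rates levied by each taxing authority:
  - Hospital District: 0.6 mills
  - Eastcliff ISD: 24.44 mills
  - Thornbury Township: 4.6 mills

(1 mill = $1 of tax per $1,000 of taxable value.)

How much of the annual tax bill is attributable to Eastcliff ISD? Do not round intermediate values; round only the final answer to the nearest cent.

$15,592.43

Assessed value = $1,216,110 × 0.62 = $753,988.2
Eastcliff ISD taxable value = $753,988.2 − $116,000 = $637,988.2
Eastcliff ISD levy = $637,988.2 × 0.02444 = $15,592.431608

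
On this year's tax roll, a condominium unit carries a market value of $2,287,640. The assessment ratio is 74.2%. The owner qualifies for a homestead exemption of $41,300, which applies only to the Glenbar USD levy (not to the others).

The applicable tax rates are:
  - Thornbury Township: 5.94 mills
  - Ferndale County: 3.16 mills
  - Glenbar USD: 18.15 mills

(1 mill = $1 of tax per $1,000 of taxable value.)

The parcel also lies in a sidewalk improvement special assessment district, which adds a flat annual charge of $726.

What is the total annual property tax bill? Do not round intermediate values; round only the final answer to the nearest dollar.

Assessed value = $2,287,640 × 0.742 = $1,697,428.88
Thornbury Township: $1,697,428.88 × 0.00594 = $10,082.7275472
Ferndale County: $1,697,428.88 × 0.00316 = $5,363.8752608
Glenbar USD: ($1,697,428.88 − $41,300) × 0.01815 = $1,656,128.88 × 0.01815 = $30,058.739172
Levies subtotal = $45,505.34198
Total = $45,505.34198 + $726 = $46,231.34198

$46,231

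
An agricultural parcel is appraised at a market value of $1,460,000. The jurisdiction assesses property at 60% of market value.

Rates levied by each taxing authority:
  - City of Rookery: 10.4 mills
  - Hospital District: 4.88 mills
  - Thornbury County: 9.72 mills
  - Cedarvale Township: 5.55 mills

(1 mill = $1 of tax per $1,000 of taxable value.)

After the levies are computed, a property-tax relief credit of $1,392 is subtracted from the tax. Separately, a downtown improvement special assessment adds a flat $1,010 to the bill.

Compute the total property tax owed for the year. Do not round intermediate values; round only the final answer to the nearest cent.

$26,379.80

Assessed value = $1,460,000 × 0.6 = $876,000
City of Rookery: $876,000 × 0.0104 = $9,110.4
Hospital District: $876,000 × 0.00488 = $4,274.88
Thornbury County: $876,000 × 0.00972 = $8,514.72
Cedarvale Township: $876,000 × 0.00555 = $4,861.8
Levies subtotal = $26,761.8
After credit = $26,761.8 − $1,392 = $25,369.8
Total = $25,369.8 + $1,010 = $26,379.8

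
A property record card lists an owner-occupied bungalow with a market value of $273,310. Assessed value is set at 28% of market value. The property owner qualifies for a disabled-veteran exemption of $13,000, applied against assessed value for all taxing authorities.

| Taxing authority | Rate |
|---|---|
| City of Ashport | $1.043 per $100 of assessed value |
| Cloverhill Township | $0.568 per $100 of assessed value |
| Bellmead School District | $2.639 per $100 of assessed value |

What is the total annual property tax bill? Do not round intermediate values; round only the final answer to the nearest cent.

$2,699.89

Assessed value = $273,310 × 0.28 = $76,526.8
Taxable value = $76,526.8 − $13,000 = $63,526.8
City of Ashport: $63,526.8 × 0.01043 = $662.584524
Cloverhill Township: $63,526.8 × 0.00568 = $360.832224
Bellmead School District: $63,526.8 × 0.02639 = $1,676.472252
Total = $662.584524 + $360.832224 + $1,676.472252 = $2,699.889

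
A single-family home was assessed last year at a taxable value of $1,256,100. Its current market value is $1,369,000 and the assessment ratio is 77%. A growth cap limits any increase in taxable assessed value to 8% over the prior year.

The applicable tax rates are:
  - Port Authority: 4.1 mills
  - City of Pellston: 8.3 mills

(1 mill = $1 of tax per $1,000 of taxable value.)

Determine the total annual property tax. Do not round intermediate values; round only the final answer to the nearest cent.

$13,071.21

Uncapped assessed value = $1,369,000 × 0.77 = $1,054,130
Cap limit = $1,256,100 × 1.08 = $1,356,588
Taxable assessed value = min($1,054,130, $1,356,588) = $1,054,130 (cap does not bind)
Port Authority: $1,054,130 × 0.0041 = $4,321.933
City of Pellston: $1,054,130 × 0.0083 = $8,749.279
Total = $13,071.212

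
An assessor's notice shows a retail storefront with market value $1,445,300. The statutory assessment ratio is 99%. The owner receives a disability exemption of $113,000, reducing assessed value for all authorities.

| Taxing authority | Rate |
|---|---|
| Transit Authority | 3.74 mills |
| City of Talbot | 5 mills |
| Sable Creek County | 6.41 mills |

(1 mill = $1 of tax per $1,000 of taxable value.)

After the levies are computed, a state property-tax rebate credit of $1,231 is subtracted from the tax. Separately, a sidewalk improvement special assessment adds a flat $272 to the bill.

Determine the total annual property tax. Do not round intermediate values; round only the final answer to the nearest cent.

$19,006.38

Assessed value = $1,445,300 × 0.99 = $1,430,847
Taxable value = $1,430,847 − $113,000 = $1,317,847
Transit Authority: $1,317,847 × 0.00374 = $4,928.74778
City of Talbot: $1,317,847 × 0.005 = $6,589.235
Sable Creek County: $1,317,847 × 0.00641 = $8,447.39927
Levies subtotal = $19,965.38205
After credit = $19,965.38205 − $1,231 = $18,734.38205
Total = $18,734.38205 + $272 = $19,006.38205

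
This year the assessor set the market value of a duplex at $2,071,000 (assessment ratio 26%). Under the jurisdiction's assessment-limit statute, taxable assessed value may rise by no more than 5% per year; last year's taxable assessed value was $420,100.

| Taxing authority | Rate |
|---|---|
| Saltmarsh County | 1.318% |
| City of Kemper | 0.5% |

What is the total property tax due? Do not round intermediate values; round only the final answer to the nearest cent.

Uncapped assessed value = $2,071,000 × 0.26 = $538,460
Cap limit = $420,100 × 1.05 = $441,105
Taxable assessed value = min($538,460, $441,105) = $441,105 (cap binds)
Saltmarsh County: $441,105 × 0.01318 = $5,813.7639
City of Kemper: $441,105 × 0.005 = $2,205.525
Total = $8,019.2889

$8,019.29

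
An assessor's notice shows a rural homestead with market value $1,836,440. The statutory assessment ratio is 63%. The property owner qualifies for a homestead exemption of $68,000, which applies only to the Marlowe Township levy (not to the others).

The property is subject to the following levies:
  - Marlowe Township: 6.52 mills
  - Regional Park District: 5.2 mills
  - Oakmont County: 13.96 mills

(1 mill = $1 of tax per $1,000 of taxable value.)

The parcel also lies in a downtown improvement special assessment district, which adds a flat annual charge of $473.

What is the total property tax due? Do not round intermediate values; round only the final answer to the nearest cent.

$29,740.30

Assessed value = $1,836,440 × 0.63 = $1,156,957.2
Marlowe Township: ($1,156,957.2 − $68,000) × 0.00652 = $1,088,957.2 × 0.00652 = $7,100.000944
Regional Park District: $1,156,957.2 × 0.0052 = $6,016.17744
Oakmont County: $1,156,957.2 × 0.01396 = $16,151.122512
Levies subtotal = $29,267.300896
Total = $29,267.300896 + $473 = $29,740.300896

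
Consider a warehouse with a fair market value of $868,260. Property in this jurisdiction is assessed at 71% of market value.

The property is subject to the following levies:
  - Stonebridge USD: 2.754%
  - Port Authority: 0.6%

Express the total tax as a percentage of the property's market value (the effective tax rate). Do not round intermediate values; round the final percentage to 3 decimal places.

Assessed value = $868,260 × 0.71 = $616,464.6
Stonebridge USD: $616,464.6 × 0.02754 = $16,977.435084
Port Authority: $616,464.6 × 0.006 = $3,698.7876
Total tax = $20,676.222684
Effective rate = $20,676.222684 ÷ $868,260 = 2.381% of market value

2.381%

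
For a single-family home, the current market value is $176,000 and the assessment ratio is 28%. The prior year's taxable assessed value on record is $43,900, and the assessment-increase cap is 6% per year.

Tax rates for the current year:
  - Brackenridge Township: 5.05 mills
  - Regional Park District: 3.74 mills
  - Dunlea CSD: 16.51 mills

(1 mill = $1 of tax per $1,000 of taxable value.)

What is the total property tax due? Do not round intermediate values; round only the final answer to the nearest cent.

$1,177.31

Uncapped assessed value = $176,000 × 0.28 = $49,280
Cap limit = $43,900 × 1.06 = $46,534
Taxable assessed value = min($49,280, $46,534) = $46,534 (cap binds)
Brackenridge Township: $46,534 × 0.00505 = $234.9967
Regional Park District: $46,534 × 0.00374 = $174.03716
Dunlea CSD: $46,534 × 0.01651 = $768.27634
Total = $1,177.3102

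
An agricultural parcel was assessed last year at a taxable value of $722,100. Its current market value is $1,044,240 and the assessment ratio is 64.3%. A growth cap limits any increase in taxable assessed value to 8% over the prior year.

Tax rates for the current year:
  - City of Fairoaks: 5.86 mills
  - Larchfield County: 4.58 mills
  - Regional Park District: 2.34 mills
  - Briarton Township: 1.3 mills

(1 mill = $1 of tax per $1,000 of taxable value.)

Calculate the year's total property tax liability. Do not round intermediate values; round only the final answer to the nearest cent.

Uncapped assessed value = $1,044,240 × 0.643 = $671,446.32
Cap limit = $722,100 × 1.08 = $779,868
Taxable assessed value = min($671,446.32, $779,868) = $671,446.32 (cap does not bind)
City of Fairoaks: $671,446.32 × 0.00586 = $3,934.6754352
Larchfield County: $671,446.32 × 0.00458 = $3,075.2241456
Regional Park District: $671,446.32 × 0.00234 = $1,571.1843888
Briarton Township: $671,446.32 × 0.0013 = $872.880216
Total = $9,453.9641856

$9,453.96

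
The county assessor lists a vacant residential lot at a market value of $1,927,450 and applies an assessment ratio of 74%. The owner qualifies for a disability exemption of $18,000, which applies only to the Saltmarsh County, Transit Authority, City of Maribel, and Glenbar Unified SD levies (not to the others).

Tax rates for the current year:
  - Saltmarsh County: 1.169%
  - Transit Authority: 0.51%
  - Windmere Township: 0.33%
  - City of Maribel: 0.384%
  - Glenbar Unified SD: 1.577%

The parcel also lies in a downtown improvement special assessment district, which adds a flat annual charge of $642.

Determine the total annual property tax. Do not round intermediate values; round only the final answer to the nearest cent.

$56,611.43

Assessed value = $1,927,450 × 0.74 = $1,426,313
Saltmarsh County: ($1,426,313 − $18,000) × 0.01169 = $1,408,313 × 0.01169 = $16,463.17897
Transit Authority: ($1,426,313 − $18,000) × 0.0051 = $1,408,313 × 0.0051 = $7,182.3963
Windmere Township: $1,426,313 × 0.0033 = $4,706.8329
City of Maribel: ($1,426,313 − $18,000) × 0.00384 = $1,408,313 × 0.00384 = $5,407.92192
Glenbar Unified SD: ($1,426,313 − $18,000) × 0.01577 = $1,408,313 × 0.01577 = $22,209.09601
Levies subtotal = $55,969.4261
Total = $55,969.4261 + $642 = $56,611.4261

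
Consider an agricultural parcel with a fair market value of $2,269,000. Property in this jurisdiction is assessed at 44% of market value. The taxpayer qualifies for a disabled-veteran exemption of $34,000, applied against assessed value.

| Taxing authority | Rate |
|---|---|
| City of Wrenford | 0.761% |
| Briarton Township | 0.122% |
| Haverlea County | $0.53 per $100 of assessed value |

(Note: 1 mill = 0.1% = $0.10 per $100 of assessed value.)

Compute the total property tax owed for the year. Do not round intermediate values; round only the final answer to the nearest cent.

Assessed value = $2,269,000 × 0.44 = $998,360
Taxable value = $998,360 − $34,000 = $964,360
City of Wrenford: $964,360 × 0.00761 = $7,338.7796
Briarton Township: $964,360 × 0.00122 = $1,176.5192
Haverlea County: $964,360 × 0.0053 = $5,111.108
Total = $13,626.4068

$13,626.41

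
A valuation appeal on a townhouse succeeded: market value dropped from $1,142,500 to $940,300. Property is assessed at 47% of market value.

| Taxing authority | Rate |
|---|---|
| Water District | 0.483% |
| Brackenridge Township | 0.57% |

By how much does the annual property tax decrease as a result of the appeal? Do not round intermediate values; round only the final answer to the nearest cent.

Old assessed value = $1,142,500 × 0.47 = $536,975
New assessed value = $940,300 × 0.47 = $441,941
Combined rate = 0.00483 + 0.0057 = 0.01053
Old tax = $536,975 × 0.01053 = $5,654.34675
New tax = $441,941 × 0.01053 = $4,653.63873
Reduction = $5,654.34675 − $4,653.63873 = $1,000.70802

$1,000.71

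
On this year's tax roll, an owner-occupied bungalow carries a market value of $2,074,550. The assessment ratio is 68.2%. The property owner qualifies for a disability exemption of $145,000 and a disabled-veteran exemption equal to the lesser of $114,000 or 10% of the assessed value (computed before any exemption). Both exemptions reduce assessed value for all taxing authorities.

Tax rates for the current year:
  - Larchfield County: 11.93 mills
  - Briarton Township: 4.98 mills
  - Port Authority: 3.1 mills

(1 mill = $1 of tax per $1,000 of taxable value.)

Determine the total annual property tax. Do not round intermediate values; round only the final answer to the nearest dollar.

Assessed value = $2,074,550 × 0.682 = $1,414,843.1
Disabled-veteran exemption = min($114,000, 10% × $1,414,843.1) = min($114,000, $141,484.31) = $114,000 (dollar cap binds)
Taxable value = $1,414,843.1 − $145,000 − $114,000 = $1,155,843.1
Larchfield County: $1,155,843.1 × 0.01193 = $13,789.208183
Briarton Township: $1,155,843.1 × 0.00498 = $5,756.098638
Port Authority: $1,155,843.1 × 0.0031 = $3,583.11361
Total = $23,128.420431

$23,128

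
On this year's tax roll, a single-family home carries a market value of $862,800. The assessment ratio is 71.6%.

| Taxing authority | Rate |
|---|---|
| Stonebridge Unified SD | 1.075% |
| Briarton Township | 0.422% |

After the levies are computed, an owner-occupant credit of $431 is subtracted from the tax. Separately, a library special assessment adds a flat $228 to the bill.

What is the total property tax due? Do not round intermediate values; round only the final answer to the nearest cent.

Assessed value = $862,800 × 0.716 = $617,764.8
Stonebridge Unified SD: $617,764.8 × 0.01075 = $6,640.9716
Briarton Township: $617,764.8 × 0.00422 = $2,606.967456
Levies subtotal = $9,247.939056
After credit = $9,247.939056 − $431 = $8,816.939056
Total = $8,816.939056 + $228 = $9,044.939056

$9,044.94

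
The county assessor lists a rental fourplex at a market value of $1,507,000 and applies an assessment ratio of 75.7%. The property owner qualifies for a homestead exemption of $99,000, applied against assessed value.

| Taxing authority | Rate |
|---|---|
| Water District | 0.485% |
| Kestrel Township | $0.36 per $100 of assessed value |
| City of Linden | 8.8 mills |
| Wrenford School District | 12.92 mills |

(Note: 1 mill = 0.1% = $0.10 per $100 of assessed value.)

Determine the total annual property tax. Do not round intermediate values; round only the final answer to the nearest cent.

$31,431.08

Assessed value = $1,507,000 × 0.757 = $1,140,799
Taxable value = $1,140,799 − $99,000 = $1,041,799
Water District: $1,041,799 × 0.00485 = $5,052.72515
Kestrel Township: $1,041,799 × 0.0036 = $3,750.4764
City of Linden: $1,041,799 × 0.0088 = $9,167.8312
Wrenford School District: $1,041,799 × 0.01292 = $13,460.04308
Total = $31,431.07583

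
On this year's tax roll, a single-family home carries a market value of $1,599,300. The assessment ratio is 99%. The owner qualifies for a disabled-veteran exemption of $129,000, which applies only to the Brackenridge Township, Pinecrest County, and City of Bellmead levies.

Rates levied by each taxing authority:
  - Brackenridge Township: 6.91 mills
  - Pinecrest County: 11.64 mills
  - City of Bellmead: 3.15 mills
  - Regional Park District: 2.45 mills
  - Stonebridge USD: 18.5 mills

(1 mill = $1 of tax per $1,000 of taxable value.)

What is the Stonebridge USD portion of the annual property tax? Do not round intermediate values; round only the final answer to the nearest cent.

$29,291.18

Assessed value = $1,599,300 × 0.99 = $1,583,307
Stonebridge USD taxable value = $1,583,307 (exemption does not apply)
Stonebridge USD levy = $1,583,307 × 0.0185 = $29,291.1795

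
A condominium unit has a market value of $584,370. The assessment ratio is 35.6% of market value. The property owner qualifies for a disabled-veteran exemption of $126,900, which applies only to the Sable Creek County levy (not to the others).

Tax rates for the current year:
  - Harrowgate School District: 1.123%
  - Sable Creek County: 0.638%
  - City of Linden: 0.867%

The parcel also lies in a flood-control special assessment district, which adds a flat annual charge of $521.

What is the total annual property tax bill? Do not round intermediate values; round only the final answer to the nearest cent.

Assessed value = $584,370 × 0.356 = $208,035.72
Harrowgate School District: $208,035.72 × 0.01123 = $2,336.2411356
Sable Creek County: ($208,035.72 − $126,900) × 0.00638 = $81,135.72 × 0.00638 = $517.6458936
City of Linden: $208,035.72 × 0.00867 = $1,803.6696924
Levies subtotal = $4,657.5567216
Total = $4,657.5567216 + $521 = $5,178.5567216

$5,178.56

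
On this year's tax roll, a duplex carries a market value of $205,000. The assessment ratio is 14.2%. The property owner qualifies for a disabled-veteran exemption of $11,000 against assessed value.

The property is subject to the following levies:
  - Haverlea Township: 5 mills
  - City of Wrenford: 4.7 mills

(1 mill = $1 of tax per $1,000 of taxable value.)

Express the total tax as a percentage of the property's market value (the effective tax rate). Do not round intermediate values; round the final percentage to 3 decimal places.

0.086%

Assessed value = $205,000 × 0.142 = $29,110
Taxable value = $29,110 − $11,000 = $18,110
Haverlea Township: $18,110 × 0.005 = $90.55
City of Wrenford: $18,110 × 0.0047 = $85.117
Total tax = $175.667
Effective rate = $175.667 ÷ $205,000 = 0.086% of market value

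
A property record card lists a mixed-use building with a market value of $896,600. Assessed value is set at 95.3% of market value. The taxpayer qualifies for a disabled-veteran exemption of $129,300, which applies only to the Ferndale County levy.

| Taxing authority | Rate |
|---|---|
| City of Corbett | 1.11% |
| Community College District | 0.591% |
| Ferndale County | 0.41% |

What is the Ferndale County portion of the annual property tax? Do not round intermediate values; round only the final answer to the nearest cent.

Assessed value = $896,600 × 0.953 = $854,459.8
Ferndale County taxable value = $854,459.8 − $129,300 = $725,159.8
Ferndale County levy = $725,159.8 × 0.0041 = $2,973.15518

$2,973.16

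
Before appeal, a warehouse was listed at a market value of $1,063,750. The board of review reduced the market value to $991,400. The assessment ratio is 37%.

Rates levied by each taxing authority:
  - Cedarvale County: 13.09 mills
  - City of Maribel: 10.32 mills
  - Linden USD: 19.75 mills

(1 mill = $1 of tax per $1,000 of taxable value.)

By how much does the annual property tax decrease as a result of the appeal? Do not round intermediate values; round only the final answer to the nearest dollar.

Old assessed value = $1,063,750 × 0.37 = $393,587.5
New assessed value = $991,400 × 0.37 = $366,818
Combined rate = 0.01309 + 0.01032 + 0.01975 = 0.04316
Old tax = $393,587.5 × 0.04316 = $16,987.2365
New tax = $366,818 × 0.04316 = $15,831.86488
Reduction = $16,987.2365 − $15,831.86488 = $1,155.37162

$1,155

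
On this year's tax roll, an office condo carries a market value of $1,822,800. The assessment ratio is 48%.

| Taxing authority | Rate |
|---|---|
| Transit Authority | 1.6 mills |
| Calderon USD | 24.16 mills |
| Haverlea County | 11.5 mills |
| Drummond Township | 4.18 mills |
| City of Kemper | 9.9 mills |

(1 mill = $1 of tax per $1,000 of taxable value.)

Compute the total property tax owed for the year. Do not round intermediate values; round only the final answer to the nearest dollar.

Assessed value = $1,822,800 × 0.48 = $874,944
Transit Authority: $874,944 × 0.0016 = $1,399.9104
Calderon USD: $874,944 × 0.02416 = $21,138.64704
Haverlea County: $874,944 × 0.0115 = $10,061.856
Drummond Township: $874,944 × 0.00418 = $3,657.26592
City of Kemper: $874,944 × 0.0099 = $8,661.9456
Total = $1,399.9104 + $21,138.64704 + $10,061.856 + $3,657.26592 + $8,661.9456 = $44,919.62496

$44,920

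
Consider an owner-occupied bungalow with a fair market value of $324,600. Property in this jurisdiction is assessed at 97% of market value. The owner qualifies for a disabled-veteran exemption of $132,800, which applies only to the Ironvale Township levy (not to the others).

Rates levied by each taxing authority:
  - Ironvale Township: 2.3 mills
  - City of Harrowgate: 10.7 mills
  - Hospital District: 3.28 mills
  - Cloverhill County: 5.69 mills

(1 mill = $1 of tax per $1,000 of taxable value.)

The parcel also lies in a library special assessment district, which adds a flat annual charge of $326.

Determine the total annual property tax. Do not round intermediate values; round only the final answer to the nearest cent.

$6,938.08

Assessed value = $324,600 × 0.97 = $314,862
Ironvale Township: ($314,862 − $132,800) × 0.0023 = $182,062 × 0.0023 = $418.7426
City of Harrowgate: $314,862 × 0.0107 = $3,369.0234
Hospital District: $314,862 × 0.00328 = $1,032.74736
Cloverhill County: $314,862 × 0.00569 = $1,791.56478
Levies subtotal = $6,612.07814
Total = $6,612.07814 + $326 = $6,938.07814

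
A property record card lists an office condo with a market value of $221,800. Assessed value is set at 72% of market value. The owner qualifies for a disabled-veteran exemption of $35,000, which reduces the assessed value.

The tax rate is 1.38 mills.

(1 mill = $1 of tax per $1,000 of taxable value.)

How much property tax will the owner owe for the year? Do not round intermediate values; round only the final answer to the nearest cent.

Assessed value = $221,800 × 0.72 = $159,696
Taxable value = $159,696 − $35,000 = $124,696
Tax = $124,696 × 0.00138 = $172.08048

$172.08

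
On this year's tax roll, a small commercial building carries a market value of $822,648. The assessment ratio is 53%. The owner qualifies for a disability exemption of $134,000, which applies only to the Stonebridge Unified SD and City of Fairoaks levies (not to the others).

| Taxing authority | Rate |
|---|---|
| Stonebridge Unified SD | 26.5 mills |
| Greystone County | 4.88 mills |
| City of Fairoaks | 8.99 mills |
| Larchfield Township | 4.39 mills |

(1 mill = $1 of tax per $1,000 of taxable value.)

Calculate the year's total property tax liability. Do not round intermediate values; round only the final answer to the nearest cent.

Assessed value = $822,648 × 0.53 = $436,003.44
Stonebridge Unified SD: ($436,003.44 − $134,000) × 0.0265 = $302,003.44 × 0.0265 = $8,003.09116
Greystone County: $436,003.44 × 0.00488 = $2,127.6967872
City of Fairoaks: ($436,003.44 − $134,000) × 0.00899 = $302,003.44 × 0.00899 = $2,715.0109256
Larchfield Township: $436,003.44 × 0.00439 = $1,914.0551016
Total = $14,759.8539744

$14,759.85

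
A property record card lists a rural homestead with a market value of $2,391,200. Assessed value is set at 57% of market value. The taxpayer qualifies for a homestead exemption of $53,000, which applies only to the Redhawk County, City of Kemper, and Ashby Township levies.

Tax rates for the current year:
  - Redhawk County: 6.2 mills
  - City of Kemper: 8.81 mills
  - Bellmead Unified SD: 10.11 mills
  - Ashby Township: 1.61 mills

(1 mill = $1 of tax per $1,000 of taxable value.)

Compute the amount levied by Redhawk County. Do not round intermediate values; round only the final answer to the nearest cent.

Assessed value = $2,391,200 × 0.57 = $1,362,984
Redhawk County taxable value = $1,362,984 − $53,000 = $1,309,984
Redhawk County levy = $1,309,984 × 0.0062 = $8,121.9008

$8,121.90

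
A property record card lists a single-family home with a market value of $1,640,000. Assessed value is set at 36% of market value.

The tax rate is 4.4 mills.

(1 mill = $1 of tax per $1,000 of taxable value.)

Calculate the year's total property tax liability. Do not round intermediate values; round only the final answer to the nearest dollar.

$2,598

Assessed value = $1,640,000 × 0.36 = $590,400
Tax = $590,400 × 0.0044 = $2,597.76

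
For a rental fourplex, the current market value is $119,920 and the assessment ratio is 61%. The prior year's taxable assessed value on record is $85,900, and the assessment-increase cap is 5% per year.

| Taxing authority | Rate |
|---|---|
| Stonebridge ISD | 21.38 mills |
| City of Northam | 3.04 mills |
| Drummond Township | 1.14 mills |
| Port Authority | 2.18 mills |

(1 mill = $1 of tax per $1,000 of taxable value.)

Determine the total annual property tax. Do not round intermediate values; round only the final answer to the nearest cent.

Uncapped assessed value = $119,920 × 0.61 = $73,151.2
Cap limit = $85,900 × 1.05 = $90,195
Taxable assessed value = min($73,151.2, $90,195) = $73,151.2 (cap does not bind)
Stonebridge ISD: $73,151.2 × 0.02138 = $1,563.972656
City of Northam: $73,151.2 × 0.00304 = $222.379648
Drummond Township: $73,151.2 × 0.00114 = $83.392368
Port Authority: $73,151.2 × 0.00218 = $159.469616
Total = $2,029.214288

$2,029.21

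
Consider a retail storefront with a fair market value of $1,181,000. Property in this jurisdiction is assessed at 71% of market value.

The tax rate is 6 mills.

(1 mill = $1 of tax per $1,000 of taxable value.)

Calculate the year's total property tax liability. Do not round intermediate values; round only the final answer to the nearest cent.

$5,031.06

Assessed value = $1,181,000 × 0.71 = $838,510
Tax = $838,510 × 0.006 = $5,031.06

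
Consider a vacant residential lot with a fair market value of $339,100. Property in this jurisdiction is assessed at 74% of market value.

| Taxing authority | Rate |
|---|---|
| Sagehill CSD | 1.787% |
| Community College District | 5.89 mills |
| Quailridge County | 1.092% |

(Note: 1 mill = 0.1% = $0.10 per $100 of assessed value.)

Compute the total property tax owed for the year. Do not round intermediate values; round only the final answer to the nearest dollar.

Assessed value = $339,100 × 0.74 = $250,934
Sagehill CSD: $250,934 × 0.01787 = $4,484.19058
Community College District: $250,934 × 0.00589 = $1,478.00126
Quailridge County: $250,934 × 0.01092 = $2,740.19928
Total = $8,702.39112

$8,702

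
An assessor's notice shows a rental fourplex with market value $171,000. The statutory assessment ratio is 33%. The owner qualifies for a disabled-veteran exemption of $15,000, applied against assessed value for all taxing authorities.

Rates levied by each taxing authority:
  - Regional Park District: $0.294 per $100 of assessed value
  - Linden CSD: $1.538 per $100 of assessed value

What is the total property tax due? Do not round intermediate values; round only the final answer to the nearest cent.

$759.00

Assessed value = $171,000 × 0.33 = $56,430
Taxable value = $56,430 − $15,000 = $41,430
Regional Park District: $41,430 × 0.00294 = $121.8042
Linden CSD: $41,430 × 0.01538 = $637.1934
Total = $121.8042 + $637.1934 = $758.9976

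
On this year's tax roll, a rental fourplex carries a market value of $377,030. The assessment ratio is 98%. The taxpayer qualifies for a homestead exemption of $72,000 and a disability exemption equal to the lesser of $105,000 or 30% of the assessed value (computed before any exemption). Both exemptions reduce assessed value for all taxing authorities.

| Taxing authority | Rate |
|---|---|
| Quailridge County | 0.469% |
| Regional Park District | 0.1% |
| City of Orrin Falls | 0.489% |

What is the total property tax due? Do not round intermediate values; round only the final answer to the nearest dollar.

Assessed value = $377,030 × 0.98 = $369,489.4
Disability exemption = min($105,000, 30% × $369,489.4) = min($105,000, $110,846.82) = $105,000 (dollar cap binds)
Taxable value = $369,489.4 − $72,000 − $105,000 = $192,489.4
Quailridge County: $192,489.4 × 0.00469 = $902.775286
Regional Park District: $192,489.4 × 0.001 = $192.4894
City of Orrin Falls: $192,489.4 × 0.00489 = $941.273166
Total = $2,036.537852

$2,037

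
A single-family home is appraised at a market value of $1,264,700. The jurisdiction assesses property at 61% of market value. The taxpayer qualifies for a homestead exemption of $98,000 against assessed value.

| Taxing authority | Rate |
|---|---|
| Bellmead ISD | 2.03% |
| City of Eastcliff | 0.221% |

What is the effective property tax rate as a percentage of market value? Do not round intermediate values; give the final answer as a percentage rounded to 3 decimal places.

Assessed value = $1,264,700 × 0.61 = $771,467
Taxable value = $771,467 − $98,000 = $673,467
Bellmead ISD: $673,467 × 0.0203 = $13,671.3801
City of Eastcliff: $673,467 × 0.00221 = $1,488.36207
Total tax = $15,159.74217
Effective rate = $15,159.74217 ÷ $1,264,700 = 1.199% of market value

1.199%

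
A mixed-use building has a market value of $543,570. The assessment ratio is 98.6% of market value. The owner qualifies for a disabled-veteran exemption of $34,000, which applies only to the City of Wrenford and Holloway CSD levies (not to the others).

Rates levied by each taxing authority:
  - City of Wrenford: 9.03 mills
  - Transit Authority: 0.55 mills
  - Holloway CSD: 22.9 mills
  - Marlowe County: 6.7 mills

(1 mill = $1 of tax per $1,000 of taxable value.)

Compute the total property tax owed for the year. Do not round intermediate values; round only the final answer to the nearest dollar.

$19,913

Assessed value = $543,570 × 0.986 = $535,960.02
City of Wrenford: ($535,960.02 − $34,000) × 0.00903 = $501,960.02 × 0.00903 = $4,532.6989806
Transit Authority: $535,960.02 × 0.00055 = $294.778011
Holloway CSD: ($535,960.02 − $34,000) × 0.0229 = $501,960.02 × 0.0229 = $11,494.884458
Marlowe County: $535,960.02 × 0.0067 = $3,590.932134
Total = $19,913.2935836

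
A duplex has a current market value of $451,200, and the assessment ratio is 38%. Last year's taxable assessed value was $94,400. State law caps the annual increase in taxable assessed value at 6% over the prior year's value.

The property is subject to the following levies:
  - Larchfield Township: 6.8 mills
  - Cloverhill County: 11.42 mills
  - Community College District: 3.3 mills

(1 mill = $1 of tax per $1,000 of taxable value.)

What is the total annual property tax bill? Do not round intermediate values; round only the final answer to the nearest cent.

$2,153.38

Uncapped assessed value = $451,200 × 0.38 = $171,456
Cap limit = $94,400 × 1.06 = $100,064
Taxable assessed value = min($171,456, $100,064) = $100,064 (cap binds)
Larchfield Township: $100,064 × 0.0068 = $680.4352
Cloverhill County: $100,064 × 0.01142 = $1,142.73088
Community College District: $100,064 × 0.0033 = $330.2112
Total = $2,153.37728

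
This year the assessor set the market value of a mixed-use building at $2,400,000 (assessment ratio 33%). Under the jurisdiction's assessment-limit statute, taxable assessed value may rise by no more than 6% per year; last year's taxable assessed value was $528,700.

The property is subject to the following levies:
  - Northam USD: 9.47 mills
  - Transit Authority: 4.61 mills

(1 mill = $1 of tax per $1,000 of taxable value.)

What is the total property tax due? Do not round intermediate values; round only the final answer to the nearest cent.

$7,890.74

Uncapped assessed value = $2,400,000 × 0.33 = $792,000
Cap limit = $528,700 × 1.06 = $560,422
Taxable assessed value = min($792,000, $560,422) = $560,422 (cap binds)
Northam USD: $560,422 × 0.00947 = $5,307.19634
Transit Authority: $560,422 × 0.00461 = $2,583.54542
Total = $7,890.74176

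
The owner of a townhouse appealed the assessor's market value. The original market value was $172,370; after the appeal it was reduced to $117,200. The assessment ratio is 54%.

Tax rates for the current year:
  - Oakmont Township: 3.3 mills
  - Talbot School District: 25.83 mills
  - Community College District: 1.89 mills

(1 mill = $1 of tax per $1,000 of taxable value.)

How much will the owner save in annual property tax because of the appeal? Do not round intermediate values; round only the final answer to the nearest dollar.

$924

Old assessed value = $172,370 × 0.54 = $93,079.8
New assessed value = $117,200 × 0.54 = $63,288
Combined rate = 0.0033 + 0.02583 + 0.00189 = 0.03102
Old tax = $93,079.8 × 0.03102 = $2,887.335396
New tax = $63,288 × 0.03102 = $1,963.19376
Reduction = $2,887.335396 − $1,963.19376 = $924.141636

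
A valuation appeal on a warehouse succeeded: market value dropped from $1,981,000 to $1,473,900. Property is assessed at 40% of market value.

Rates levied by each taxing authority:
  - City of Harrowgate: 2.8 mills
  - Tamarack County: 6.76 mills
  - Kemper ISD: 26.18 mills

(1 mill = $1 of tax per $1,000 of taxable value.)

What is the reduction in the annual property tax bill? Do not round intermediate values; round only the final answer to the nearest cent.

Old assessed value = $1,981,000 × 0.4 = $792,400
New assessed value = $1,473,900 × 0.4 = $589,560
Combined rate = 0.0028 + 0.00676 + 0.02618 = 0.03574
Old tax = $792,400 × 0.03574 = $28,320.376
New tax = $589,560 × 0.03574 = $21,070.8744
Reduction = $28,320.376 − $21,070.8744 = $7,249.5016

$7,249.50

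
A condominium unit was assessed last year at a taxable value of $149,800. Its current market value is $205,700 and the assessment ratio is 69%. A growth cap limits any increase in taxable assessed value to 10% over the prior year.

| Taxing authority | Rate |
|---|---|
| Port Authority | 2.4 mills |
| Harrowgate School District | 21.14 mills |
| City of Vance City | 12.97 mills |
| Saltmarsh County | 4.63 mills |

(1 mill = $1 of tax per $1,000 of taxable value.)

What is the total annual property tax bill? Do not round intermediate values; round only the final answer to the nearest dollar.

$5,839

Uncapped assessed value = $205,700 × 0.69 = $141,933
Cap limit = $149,800 × 1.1 = $164,780
Taxable assessed value = min($141,933, $164,780) = $141,933 (cap does not bind)
Port Authority: $141,933 × 0.0024 = $340.6392
Harrowgate School District: $141,933 × 0.02114 = $3,000.46362
City of Vance City: $141,933 × 0.01297 = $1,840.87101
Saltmarsh County: $141,933 × 0.00463 = $657.14979
Total = $5,839.12362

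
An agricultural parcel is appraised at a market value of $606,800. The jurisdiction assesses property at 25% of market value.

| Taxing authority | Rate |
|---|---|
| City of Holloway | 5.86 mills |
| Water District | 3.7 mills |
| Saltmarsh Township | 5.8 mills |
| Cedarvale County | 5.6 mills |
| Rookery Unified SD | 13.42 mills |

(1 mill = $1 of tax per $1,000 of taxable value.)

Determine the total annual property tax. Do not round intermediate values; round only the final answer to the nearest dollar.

$5,215

Assessed value = $606,800 × 0.25 = $151,700
City of Holloway: $151,700 × 0.00586 = $888.962
Water District: $151,700 × 0.0037 = $561.29
Saltmarsh Township: $151,700 × 0.0058 = $879.86
Cedarvale County: $151,700 × 0.0056 = $849.52
Rookery Unified SD: $151,700 × 0.01342 = $2,035.814
Total = $888.962 + $561.29 + $879.86 + $849.52 + $2,035.814 = $5,215.446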